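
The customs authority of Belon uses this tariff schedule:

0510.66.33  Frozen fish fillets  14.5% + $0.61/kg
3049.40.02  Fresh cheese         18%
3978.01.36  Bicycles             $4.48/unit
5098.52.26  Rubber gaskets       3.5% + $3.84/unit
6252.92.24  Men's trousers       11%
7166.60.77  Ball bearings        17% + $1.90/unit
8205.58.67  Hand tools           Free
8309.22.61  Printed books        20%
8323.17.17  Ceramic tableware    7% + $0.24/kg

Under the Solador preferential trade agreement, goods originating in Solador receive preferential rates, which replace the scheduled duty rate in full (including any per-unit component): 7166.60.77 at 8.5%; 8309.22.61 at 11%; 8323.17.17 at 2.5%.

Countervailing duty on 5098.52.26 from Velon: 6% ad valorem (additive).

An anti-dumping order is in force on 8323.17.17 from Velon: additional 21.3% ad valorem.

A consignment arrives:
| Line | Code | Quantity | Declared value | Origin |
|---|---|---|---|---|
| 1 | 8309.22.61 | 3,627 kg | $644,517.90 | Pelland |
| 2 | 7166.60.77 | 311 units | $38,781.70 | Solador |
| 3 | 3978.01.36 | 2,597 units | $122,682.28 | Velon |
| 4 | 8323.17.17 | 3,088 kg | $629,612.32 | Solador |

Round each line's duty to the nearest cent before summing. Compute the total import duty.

$159,574.89

Line 1 (8309.22.61, Pelland, 3,627 kg, $644,517.90):
Base rate for 8309.22.61 is 20%.
8309.22.61 has an FTA preferential rate, but origin Pelland is not Solador; base rate stands.
Duty = $644,517.90 × 20% = $128,903.58.
Line 2 (7166.60.77, Solador, 311 units, $38,781.70):
Base rate for 7166.60.77 is 17% + $1.90/unit.
Origin Solador qualifies under the Belon–Solador agreement and 7166.60.77 is covered: preferential rate 8.5% applies instead.
Duty = $38,781.70 × 8.5% = $3,296.44.
Line 3 (3978.01.36, Velon, 2,597 units, $122,682.28):
Base rate for 3978.01.36 is $4.48/unit.
Duty = 2,597 × $4.48 = $11,634.56.
Line 4 (8323.17.17, Solador, 3,088 kg, $629,612.32):
Base rate for 8323.17.17 is 7% + $0.24/kg.
Origin Solador qualifies under the Belon–Solador agreement and 8323.17.17 is covered: preferential rate 2.5% applies instead.
The additional-duty order on 8323.17.17 targets Velon, not Solador; it does not apply.
Duty = $629,612.32 × 2.5% = $15,740.31.
Total = $128,903.58 + $3,296.44 + $11,634.56 + $15,740.31 = $159,574.89.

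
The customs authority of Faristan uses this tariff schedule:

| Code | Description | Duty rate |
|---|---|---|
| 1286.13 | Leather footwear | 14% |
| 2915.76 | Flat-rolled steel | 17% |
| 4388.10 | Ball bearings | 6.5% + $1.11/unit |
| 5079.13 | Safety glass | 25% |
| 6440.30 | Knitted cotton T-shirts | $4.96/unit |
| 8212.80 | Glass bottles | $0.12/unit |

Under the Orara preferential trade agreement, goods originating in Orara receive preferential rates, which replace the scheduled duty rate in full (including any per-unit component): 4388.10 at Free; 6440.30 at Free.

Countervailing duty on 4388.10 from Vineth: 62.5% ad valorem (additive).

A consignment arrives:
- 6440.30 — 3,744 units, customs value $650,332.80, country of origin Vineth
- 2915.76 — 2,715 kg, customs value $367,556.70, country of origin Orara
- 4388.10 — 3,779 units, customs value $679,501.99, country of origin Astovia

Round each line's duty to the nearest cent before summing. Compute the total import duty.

Line 1 (6440.30, Vineth, 3,744 units, $650,332.80):
Base rate for 6440.30 is $4.96/unit.
6440.30 has an FTA preferential rate, but origin Vineth is not Orara; base rate stands.
Duty = 3,744 × $4.96 = $18,570.24.
Line 2 (2915.76, Orara, 2,715 kg, $367,556.70):
Base rate for 2915.76 is 17%.
Origin Orara is the FTA partner but 2915.76 is not on the preference list; base rate stands.
Duty = $367,556.70 × 17% = $62,484.64.
Line 3 (4388.10, Astovia, 3,779 units, $679,501.99):
Base rate for 4388.10 is 6.5% + $1.11/unit.
4388.10 has an FTA preferential rate, but origin Astovia is not Orara; base rate stands.
The additional-duty order on 4388.10 targets Vineth, not Astovia; it does not apply.
Duty = $679,501.99 × 6.5% + 3,779 × $1.11 = $48,362.32.
Total = $18,570.24 + $62,484.64 + $48,362.32 = $129,417.20.

$129,417.20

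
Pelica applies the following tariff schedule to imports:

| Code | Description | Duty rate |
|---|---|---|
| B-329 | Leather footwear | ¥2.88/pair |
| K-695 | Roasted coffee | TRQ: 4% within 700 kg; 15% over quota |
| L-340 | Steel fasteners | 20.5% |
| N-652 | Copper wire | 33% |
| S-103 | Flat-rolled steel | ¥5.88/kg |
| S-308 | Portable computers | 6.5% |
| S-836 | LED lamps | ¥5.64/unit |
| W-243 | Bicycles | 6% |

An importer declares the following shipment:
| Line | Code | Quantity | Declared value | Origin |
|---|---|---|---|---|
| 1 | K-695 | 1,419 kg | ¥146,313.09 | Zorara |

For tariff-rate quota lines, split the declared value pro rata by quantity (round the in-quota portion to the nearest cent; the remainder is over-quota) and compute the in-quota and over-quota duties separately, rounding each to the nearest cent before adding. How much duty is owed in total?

Line 1 (K-695, Zorara, 1,419 kg, ¥146,313.09):
Code K-695 is under a tariff-rate quota (threshold 700 kg). In-quota: 700 kg at 4%; over-quota: 719 kg at 15%.
Pro-rata value split: in-quota = ¥146,313.09 × 700/1,419 = ¥72,177.00; over-quota = ¥146,313.09 − ¥72,177.00 = ¥74,136.09.
In-quota duty = ¥72,177.00 × 4% = ¥2,887.08. Over-quota duty = ¥74,136.09 × 15% = ¥11,120.41.
Line duty = ¥2,887.08 + ¥11,120.41 = ¥14,007.49.

¥14,007.49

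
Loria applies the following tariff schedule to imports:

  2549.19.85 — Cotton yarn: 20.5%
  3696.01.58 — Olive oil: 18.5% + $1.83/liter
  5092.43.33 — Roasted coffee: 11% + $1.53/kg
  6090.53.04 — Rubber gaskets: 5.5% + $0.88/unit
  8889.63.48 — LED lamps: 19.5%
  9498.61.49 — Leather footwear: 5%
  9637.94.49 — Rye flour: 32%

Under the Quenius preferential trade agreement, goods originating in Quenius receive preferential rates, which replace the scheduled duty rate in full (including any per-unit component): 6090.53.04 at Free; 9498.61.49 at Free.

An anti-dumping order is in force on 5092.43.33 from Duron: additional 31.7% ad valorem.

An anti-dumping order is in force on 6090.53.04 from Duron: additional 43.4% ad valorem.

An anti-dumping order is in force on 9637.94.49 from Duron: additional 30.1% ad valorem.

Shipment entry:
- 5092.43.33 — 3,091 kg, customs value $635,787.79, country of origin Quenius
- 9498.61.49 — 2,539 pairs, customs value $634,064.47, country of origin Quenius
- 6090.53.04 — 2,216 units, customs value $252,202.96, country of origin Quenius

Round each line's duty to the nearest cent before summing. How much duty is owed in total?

$74,665.89

Line 1 (5092.43.33, Quenius, 3,091 kg, $635,787.79):
Base rate for 5092.43.33 is 11% + $1.53/kg.
Origin Quenius is the FTA partner but 5092.43.33 is not on the preference list; base rate stands.
The additional-duty order on 5092.43.33 targets Duron, not Quenius; it does not apply.
Duty = $635,787.79 × 11% + 3,091 × $1.53 = $74,665.89.
Line 2 (9498.61.49, Quenius, 2,539 pairs, $634,064.47):
Base rate for 9498.61.49 is 5%.
Origin Quenius qualifies under the Loria–Quenius agreement and 9498.61.49 is covered: preferential rate Free applies instead.
Duty = $634,064.47 × 0% = $0.00.
Line 3 (6090.53.04, Quenius, 2,216 units, $252,202.96):
Base rate for 6090.53.04 is 5.5% + $0.88/unit.
Origin Quenius qualifies under the Loria–Quenius agreement and 6090.53.04 is covered: preferential rate Free applies instead.
The additional-duty order on 6090.53.04 targets Duron, not Quenius; it does not apply.
Duty = $252,202.96 × 0% = $0.00.
Total = $74,665.89 + $0.00 + $0.00 = $74,665.89.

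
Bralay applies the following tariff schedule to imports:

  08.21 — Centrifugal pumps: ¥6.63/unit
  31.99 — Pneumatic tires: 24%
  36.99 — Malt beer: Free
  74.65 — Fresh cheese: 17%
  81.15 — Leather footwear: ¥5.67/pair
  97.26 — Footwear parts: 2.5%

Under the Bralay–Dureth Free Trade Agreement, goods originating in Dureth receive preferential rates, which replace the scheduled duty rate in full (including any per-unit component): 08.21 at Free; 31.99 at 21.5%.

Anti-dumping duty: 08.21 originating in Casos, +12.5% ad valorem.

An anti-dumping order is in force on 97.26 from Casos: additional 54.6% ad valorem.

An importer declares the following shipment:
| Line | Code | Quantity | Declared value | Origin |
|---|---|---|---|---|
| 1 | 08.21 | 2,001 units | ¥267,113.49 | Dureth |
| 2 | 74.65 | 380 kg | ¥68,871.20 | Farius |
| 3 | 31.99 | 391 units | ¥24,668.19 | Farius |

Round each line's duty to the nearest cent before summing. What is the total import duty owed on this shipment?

Line 1 (08.21, Dureth, 2,001 units, ¥267,113.49):
Base rate for 08.21 is ¥6.63/unit.
Origin Dureth qualifies under the Bralay–Dureth agreement and 08.21 is covered: preferential rate Free applies instead.
The additional-duty order on 08.21 targets Casos, not Dureth; it does not apply.
Duty = ¥267,113.49 × 0% = ¥0.00.
Line 2 (74.65, Farius, 380 kg, ¥68,871.20):
Base rate for 74.65 is 17%.
Duty = ¥68,871.20 × 17% = ¥11,708.10.
Line 3 (31.99, Farius, 391 units, ¥24,668.19):
Base rate for 31.99 is 24%.
31.99 has an FTA preferential rate, but origin Farius is not Dureth; base rate stands.
Duty = ¥24,668.19 × 24% = ¥5,920.37.
Total = ¥0.00 + ¥11,708.10 + ¥5,920.37 = ¥17,628.47.

¥17,628.47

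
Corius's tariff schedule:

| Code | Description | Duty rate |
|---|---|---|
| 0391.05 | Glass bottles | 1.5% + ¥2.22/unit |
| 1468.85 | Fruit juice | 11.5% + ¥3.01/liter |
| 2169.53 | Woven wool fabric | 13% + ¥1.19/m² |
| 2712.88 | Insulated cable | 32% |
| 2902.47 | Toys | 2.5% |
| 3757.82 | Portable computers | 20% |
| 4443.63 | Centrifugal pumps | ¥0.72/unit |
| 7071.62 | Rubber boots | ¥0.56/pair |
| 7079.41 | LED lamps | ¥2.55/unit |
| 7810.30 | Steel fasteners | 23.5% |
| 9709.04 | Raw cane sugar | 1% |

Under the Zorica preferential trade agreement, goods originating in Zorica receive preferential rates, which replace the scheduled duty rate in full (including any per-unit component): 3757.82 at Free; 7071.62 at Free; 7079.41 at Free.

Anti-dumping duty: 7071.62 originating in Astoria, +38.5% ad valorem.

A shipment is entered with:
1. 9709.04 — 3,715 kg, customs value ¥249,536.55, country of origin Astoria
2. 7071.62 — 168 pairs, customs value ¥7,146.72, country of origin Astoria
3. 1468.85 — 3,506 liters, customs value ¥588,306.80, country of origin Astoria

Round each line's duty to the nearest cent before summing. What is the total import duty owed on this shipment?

¥83,549.28

Line 1 (9709.04, Astoria, 3,715 kg, ¥249,536.55):
Base rate for 9709.04 is 1%.
Duty = ¥249,536.55 × 1% = ¥2,495.37.
Line 2 (7071.62, Astoria, 168 pairs, ¥7,146.72):
Base rate for 7071.62 is ¥0.56/pair.
7071.62 has an FTA preferential rate, but origin Astoria is not Zorica; base rate stands.
Additional duty on 7071.62 from Astoria: +38.5% ad valorem. Applied ad valorem rate = 38.5%.
Duty = ¥7,146.72 × 38.5% + 168 × ¥0.56 = ¥2,845.57.
Line 3 (1468.85, Astoria, 3,506 liters, ¥588,306.80):
Base rate for 1468.85 is 11.5% + ¥3.01/liter.
Duty = ¥588,306.80 × 11.5% + 3,506 × ¥3.01 = ¥78,208.34.
Total = ¥2,495.37 + ¥2,845.57 + ¥78,208.34 = ¥83,549.28.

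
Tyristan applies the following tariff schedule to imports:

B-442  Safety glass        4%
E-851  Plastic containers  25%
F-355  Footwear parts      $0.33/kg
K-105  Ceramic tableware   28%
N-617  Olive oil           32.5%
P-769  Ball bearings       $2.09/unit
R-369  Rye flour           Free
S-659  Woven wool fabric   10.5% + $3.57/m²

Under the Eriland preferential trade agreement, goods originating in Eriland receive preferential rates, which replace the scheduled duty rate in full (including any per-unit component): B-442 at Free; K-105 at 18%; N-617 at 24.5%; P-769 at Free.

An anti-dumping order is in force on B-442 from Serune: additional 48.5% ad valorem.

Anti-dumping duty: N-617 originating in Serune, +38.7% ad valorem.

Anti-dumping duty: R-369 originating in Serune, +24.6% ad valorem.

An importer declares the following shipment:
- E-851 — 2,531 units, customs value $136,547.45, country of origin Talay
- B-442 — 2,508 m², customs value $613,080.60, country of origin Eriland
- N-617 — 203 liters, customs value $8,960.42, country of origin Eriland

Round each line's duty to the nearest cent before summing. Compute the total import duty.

$36,332.16

Line 1 (E-851, Talay, 2,531 units, $136,547.45):
Base rate for E-851 is 25%.
Duty = $136,547.45 × 25% = $34,136.86.
Line 2 (B-442, Eriland, 2,508 m², $613,080.60):
Base rate for B-442 is 4%.
Origin Eriland qualifies under the Tyristan–Eriland agreement and B-442 is covered: preferential rate Free applies instead.
The additional-duty order on B-442 targets Serune, not Eriland; it does not apply.
Duty = $613,080.60 × 0% = $0.00.
Line 3 (N-617, Eriland, 203 liters, $8,960.42):
Base rate for N-617 is 32.5%.
Origin Eriland qualifies under the Tyristan–Eriland agreement and N-617 is covered: preferential rate 24.5% applies instead.
The additional-duty order on N-617 targets Serune, not Eriland; it does not apply.
Duty = $8,960.42 × 24.5% = $2,195.30.
Total = $34,136.86 + $0.00 + $2,195.30 = $36,332.16.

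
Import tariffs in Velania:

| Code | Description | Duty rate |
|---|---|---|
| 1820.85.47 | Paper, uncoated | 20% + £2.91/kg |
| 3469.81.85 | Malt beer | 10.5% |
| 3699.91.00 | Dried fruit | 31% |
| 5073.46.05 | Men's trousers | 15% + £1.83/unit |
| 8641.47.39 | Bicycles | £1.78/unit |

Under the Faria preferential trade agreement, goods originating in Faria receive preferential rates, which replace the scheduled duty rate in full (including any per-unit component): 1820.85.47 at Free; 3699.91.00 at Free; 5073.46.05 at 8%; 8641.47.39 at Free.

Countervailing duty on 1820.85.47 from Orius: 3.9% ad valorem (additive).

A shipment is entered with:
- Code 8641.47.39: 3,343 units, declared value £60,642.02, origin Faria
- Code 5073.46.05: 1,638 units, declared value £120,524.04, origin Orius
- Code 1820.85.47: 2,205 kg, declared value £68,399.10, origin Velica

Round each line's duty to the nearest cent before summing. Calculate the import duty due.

Line 1 (8641.47.39, Faria, 3,343 units, £60,642.02):
Base rate for 8641.47.39 is £1.78/unit.
Origin Faria qualifies under the Velania–Faria agreement and 8641.47.39 is covered: preferential rate Free applies instead.
Duty = £60,642.02 × 0% = £0.00.
Line 2 (5073.46.05, Orius, 1,638 units, £120,524.04):
Base rate for 5073.46.05 is 15% + £1.83/unit.
5073.46.05 has an FTA preferential rate, but origin Orius is not Faria; base rate stands.
Duty = £120,524.04 × 15% + 1,638 × £1.83 = £21,076.15.
Line 3 (1820.85.47, Velica, 2,205 kg, £68,399.10):
Base rate for 1820.85.47 is 20% + £2.91/kg.
1820.85.47 has an FTA preferential rate, but origin Velica is not Faria; base rate stands.
The additional-duty order on 1820.85.47 targets Orius, not Velica; it does not apply.
Duty = £68,399.10 × 20% + 2,205 × £2.91 = £20,096.37.
Total = £0.00 + £21,076.15 + £20,096.37 = £41,172.52.

£41,172.52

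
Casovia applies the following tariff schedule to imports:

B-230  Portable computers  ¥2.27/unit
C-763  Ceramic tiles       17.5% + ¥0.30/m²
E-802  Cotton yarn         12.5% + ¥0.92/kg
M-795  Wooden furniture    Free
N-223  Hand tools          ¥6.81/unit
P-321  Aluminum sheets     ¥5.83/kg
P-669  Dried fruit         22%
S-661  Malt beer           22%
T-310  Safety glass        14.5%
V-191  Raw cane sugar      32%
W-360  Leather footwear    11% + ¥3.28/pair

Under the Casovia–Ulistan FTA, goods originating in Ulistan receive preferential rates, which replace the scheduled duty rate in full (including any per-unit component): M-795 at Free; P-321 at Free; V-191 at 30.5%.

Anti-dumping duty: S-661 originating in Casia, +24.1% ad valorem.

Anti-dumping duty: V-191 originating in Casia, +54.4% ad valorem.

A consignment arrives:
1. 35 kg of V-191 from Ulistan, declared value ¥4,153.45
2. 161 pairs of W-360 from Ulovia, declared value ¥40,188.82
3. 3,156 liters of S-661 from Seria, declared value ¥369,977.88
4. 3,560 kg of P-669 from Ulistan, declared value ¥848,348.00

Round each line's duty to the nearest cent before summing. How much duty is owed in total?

Line 1 (V-191, Ulistan, 35 kg, ¥4,153.45):
Base rate for V-191 is 32%.
Origin Ulistan qualifies under the Casovia–Ulistan agreement and V-191 is covered: preferential rate 30.5% applies instead.
The additional-duty order on V-191 targets Casia, not Ulistan; it does not apply.
Duty = ¥4,153.45 × 30.5% = ¥1,266.80.
Line 2 (W-360, Ulovia, 161 pairs, ¥40,188.82):
Base rate for W-360 is 11% + ¥3.28/pair.
Duty = ¥40,188.82 × 11% + 161 × ¥3.28 = ¥4,948.85.
Line 3 (S-661, Seria, 3,156 liters, ¥369,977.88):
Base rate for S-661 is 22%.
The additional-duty order on S-661 targets Casia, not Seria; it does not apply.
Duty = ¥369,977.88 × 22% = ¥81,395.13.
Line 4 (P-669, Ulistan, 3,560 kg, ¥848,348.00):
Base rate for P-669 is 22%.
Origin Ulistan is the FTA partner but P-669 is not on the preference list; base rate stands.
Duty = ¥848,348.00 × 22% = ¥186,636.56.
Total = ¥1,266.80 + ¥4,948.85 + ¥81,395.13 + ¥186,636.56 = ¥274,247.34.

¥274,247.34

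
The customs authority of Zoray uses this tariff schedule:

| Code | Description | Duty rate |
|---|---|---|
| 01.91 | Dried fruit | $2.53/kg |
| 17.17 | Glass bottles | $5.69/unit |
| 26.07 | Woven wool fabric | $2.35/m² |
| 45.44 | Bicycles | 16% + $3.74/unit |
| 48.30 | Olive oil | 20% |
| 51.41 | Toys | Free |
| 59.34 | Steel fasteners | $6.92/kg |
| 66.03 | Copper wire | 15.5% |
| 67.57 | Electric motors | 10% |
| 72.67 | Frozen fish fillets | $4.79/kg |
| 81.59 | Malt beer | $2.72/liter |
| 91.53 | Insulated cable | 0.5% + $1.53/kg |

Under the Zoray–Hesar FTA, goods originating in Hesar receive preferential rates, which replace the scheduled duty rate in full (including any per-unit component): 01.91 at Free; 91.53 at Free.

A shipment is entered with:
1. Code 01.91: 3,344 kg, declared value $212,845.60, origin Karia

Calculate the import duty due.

$8,460.32

Line 1 (01.91, Karia, 3,344 kg, $212,845.60):
Base rate for 01.91 is $2.53/kg.
01.91 has an FTA preferential rate, but origin Karia is not Hesar; base rate stands.
Duty = 3,344 × $2.53 = $8,460.32.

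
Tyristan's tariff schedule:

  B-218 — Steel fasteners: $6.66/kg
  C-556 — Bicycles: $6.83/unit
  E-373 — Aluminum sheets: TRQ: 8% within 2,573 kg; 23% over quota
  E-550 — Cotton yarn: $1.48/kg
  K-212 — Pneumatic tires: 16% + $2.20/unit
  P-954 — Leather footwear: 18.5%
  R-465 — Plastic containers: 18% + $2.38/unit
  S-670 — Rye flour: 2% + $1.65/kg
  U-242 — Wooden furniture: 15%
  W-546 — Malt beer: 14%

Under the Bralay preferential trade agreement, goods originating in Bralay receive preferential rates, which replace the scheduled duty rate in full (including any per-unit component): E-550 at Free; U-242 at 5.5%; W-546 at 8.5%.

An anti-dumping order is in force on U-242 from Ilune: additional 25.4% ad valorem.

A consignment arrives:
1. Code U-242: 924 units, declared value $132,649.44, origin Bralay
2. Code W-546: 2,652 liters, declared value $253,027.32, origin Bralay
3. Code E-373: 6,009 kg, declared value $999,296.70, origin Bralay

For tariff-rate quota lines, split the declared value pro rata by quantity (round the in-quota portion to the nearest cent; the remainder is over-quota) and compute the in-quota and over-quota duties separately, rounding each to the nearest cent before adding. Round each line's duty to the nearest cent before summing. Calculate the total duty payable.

Line 1 (U-242, Bralay, 924 units, $132,649.44):
Base rate for U-242 is 15%.
Origin Bralay qualifies under the Tyristan–Bralay agreement and U-242 is covered: preferential rate 5.5% applies instead.
The additional-duty order on U-242 targets Ilune, not Bralay; it does not apply.
Duty = $132,649.44 × 5.5% = $7,295.72.
Line 2 (W-546, Bralay, 2,652 liters, $253,027.32):
Base rate for W-546 is 14%.
Origin Bralay qualifies under the Tyristan–Bralay agreement and W-546 is covered: preferential rate 8.5% applies instead.
Duty = $253,027.32 × 8.5% = $21,507.32.
Line 3 (E-373, Bralay, 6,009 kg, $999,296.70):
Code E-373 is under a tariff-rate quota (threshold 2,573 kg). In-quota: 2,573 kg at 8%; over-quota: 3,436 kg at 23%.
Pro-rata value split: in-quota = $999,296.70 × 2,573/6,009 = $427,889.90; over-quota = $999,296.70 − $427,889.90 = $571,406.80.
In-quota duty = $427,889.90 × 8% = $34,231.19. Over-quota duty = $571,406.80 × 23% = $131,423.56.
Line duty = $34,231.19 + $131,423.56 = $165,654.75.
Total = $7,295.72 + $21,507.32 + $165,654.75 = $194,457.79.

$194,457.79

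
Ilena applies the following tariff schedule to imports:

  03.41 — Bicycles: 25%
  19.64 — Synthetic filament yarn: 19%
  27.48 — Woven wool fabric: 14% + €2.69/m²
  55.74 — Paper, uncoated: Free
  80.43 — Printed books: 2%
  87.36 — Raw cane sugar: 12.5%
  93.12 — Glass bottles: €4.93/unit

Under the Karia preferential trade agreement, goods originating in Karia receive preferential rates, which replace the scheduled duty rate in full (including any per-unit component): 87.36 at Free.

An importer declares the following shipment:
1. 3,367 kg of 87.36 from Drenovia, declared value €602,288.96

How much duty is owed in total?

Line 1 (87.36, Drenovia, 3,367 kg, €602,288.96):
Base rate for 87.36 is 12.5%.
87.36 has an FTA preferential rate, but origin Drenovia is not Karia; base rate stands.
Duty = €602,288.96 × 12.5% = €75,286.12.

€75,286.12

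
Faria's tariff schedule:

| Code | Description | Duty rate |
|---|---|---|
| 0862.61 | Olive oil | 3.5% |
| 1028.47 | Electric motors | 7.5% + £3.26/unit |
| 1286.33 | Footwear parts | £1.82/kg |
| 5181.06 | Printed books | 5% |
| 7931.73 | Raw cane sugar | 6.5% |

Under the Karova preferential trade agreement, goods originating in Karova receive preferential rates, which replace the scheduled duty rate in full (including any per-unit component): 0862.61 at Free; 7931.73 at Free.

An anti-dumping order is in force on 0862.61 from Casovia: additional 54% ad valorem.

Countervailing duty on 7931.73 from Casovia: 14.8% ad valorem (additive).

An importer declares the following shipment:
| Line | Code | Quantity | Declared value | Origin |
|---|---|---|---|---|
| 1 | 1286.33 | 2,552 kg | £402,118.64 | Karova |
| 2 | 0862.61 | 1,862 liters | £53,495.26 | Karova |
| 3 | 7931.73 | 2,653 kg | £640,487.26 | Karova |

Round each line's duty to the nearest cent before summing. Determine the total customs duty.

Line 1 (1286.33, Karova, 2,552 kg, £402,118.64):
Base rate for 1286.33 is £1.82/kg.
Origin Karova is the FTA partner but 1286.33 is not on the preference list; base rate stands.
Duty = 2,552 × £1.82 = £4,644.64.
Line 2 (0862.61, Karova, 1,862 liters, £53,495.26):
Base rate for 0862.61 is 3.5%.
Origin Karova qualifies under the Faria–Karova agreement and 0862.61 is covered: preferential rate Free applies instead.
The additional-duty order on 0862.61 targets Casovia, not Karova; it does not apply.
Duty = £53,495.26 × 0% = £0.00.
Line 3 (7931.73, Karova, 2,653 kg, £640,487.26):
Base rate for 7931.73 is 6.5%.
Origin Karova qualifies under the Faria–Karova agreement and 7931.73 is covered: preferential rate Free applies instead.
The additional-duty order on 7931.73 targets Casovia, not Karova; it does not apply.
Duty = £640,487.26 × 0% = £0.00.
Total = £4,644.64 + £0.00 + £0.00 = £4,644.64.

£4,644.64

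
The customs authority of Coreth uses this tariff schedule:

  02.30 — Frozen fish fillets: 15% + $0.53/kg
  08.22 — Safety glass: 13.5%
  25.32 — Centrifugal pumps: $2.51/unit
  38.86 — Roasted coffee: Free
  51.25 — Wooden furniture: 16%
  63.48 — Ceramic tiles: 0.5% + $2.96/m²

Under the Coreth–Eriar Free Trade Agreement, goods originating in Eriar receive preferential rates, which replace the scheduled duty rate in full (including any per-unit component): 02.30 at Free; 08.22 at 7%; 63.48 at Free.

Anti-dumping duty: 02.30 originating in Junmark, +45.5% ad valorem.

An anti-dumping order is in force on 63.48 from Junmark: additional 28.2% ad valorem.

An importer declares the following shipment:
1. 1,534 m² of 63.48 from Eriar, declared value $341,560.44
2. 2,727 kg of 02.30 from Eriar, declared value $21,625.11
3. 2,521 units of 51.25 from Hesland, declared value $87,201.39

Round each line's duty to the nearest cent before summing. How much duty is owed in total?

Line 1 (63.48, Eriar, 1,534 m², $341,560.44):
Base rate for 63.48 is 0.5% + $2.96/m².
Origin Eriar qualifies under the Coreth–Eriar agreement and 63.48 is covered: preferential rate Free applies instead.
The additional-duty order on 63.48 targets Junmark, not Eriar; it does not apply.
Duty = $341,560.44 × 0% = $0.00.
Line 2 (02.30, Eriar, 2,727 kg, $21,625.11):
Base rate for 02.30 is 15% + $0.53/kg.
Origin Eriar qualifies under the Coreth–Eriar agreement and 02.30 is covered: preferential rate Free applies instead.
The additional-duty order on 02.30 targets Junmark, not Eriar; it does not apply.
Duty = $21,625.11 × 0% = $0.00.
Line 3 (51.25, Hesland, 2,521 units, $87,201.39):
Base rate for 51.25 is 16%.
Duty = $87,201.39 × 16% = $13,952.22.
Total = $0.00 + $0.00 + $13,952.22 = $13,952.22.

$13,952.22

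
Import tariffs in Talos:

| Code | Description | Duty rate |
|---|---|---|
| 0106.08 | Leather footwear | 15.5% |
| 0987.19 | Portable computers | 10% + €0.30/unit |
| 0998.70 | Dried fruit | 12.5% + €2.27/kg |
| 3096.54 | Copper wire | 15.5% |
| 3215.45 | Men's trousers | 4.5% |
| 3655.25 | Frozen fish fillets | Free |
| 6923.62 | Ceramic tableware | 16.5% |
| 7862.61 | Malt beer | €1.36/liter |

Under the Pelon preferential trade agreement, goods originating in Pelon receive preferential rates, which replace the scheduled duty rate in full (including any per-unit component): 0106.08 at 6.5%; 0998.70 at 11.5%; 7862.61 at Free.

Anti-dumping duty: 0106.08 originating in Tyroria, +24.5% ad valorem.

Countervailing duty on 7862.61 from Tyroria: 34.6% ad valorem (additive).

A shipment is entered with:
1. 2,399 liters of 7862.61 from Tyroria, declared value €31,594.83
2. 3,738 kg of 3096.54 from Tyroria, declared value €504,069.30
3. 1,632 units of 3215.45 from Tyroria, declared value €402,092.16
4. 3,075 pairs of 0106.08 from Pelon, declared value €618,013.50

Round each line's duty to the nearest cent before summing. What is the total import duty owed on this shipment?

€150,590.22

Line 1 (7862.61, Tyroria, 2,399 liters, €31,594.83):
Base rate for 7862.61 is €1.36/liter.
7862.61 has an FTA preferential rate, but origin Tyroria is not Pelon; base rate stands.
Additional duty on 7862.61 from Tyroria: +34.6% ad valorem. Applied ad valorem rate = 34.6%.
Duty = €31,594.83 × 34.6% + 2,399 × €1.36 = €14,194.45.
Line 2 (3096.54, Tyroria, 3,738 kg, €504,069.30):
Base rate for 3096.54 is 15.5%.
Duty = €504,069.30 × 15.5% = €78,130.74.
Line 3 (3215.45, Tyroria, 1,632 units, €402,092.16):
Base rate for 3215.45 is 4.5%.
Duty = €402,092.16 × 4.5% = €18,094.15.
Line 4 (0106.08, Pelon, 3,075 pairs, €618,013.50):
Base rate for 0106.08 is 15.5%.
Origin Pelon qualifies under the Talos–Pelon agreement and 0106.08 is covered: preferential rate 6.5% applies instead.
The additional-duty order on 0106.08 targets Tyroria, not Pelon; it does not apply.
Duty = €618,013.50 × 6.5% = €40,170.88.
Total = €14,194.45 + €78,130.74 + €18,094.15 + €40,170.88 = €150,590.22.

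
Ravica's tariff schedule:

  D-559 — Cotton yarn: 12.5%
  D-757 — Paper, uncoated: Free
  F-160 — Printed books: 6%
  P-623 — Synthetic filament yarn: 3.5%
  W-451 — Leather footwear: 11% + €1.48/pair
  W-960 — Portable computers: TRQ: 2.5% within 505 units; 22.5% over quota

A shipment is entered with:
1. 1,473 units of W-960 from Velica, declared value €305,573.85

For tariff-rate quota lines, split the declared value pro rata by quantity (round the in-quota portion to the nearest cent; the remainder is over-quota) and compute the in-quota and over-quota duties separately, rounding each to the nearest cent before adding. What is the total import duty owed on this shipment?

Line 1 (W-960, Velica, 1,473 units, €305,573.85):
Code W-960 is under a tariff-rate quota (threshold 505 units). In-quota: 505 units at 2.5%; over-quota: 968 units at 22.5%.
Pro-rata value split: in-quota = €305,573.85 × 505/1,473 = €104,762.25; over-quota = €305,573.85 − €104,762.25 = €200,811.60.
In-quota duty = €104,762.25 × 2.5% = €2,619.06. Over-quota duty = €200,811.60 × 22.5% = €45,182.61.
Line duty = €2,619.06 + €45,182.61 = €47,801.67.

€47,801.67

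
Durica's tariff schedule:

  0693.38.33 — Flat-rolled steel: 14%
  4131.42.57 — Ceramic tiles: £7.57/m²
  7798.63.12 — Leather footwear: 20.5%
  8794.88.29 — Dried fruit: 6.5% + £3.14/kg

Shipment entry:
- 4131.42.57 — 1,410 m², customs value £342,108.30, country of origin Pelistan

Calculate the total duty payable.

£10,673.70

Line 1 (4131.42.57, Pelistan, 1,410 m², £342,108.30):
Base rate for 4131.42.57 is £7.57/m².
Duty = 1,410 × £7.57 = £10,673.70.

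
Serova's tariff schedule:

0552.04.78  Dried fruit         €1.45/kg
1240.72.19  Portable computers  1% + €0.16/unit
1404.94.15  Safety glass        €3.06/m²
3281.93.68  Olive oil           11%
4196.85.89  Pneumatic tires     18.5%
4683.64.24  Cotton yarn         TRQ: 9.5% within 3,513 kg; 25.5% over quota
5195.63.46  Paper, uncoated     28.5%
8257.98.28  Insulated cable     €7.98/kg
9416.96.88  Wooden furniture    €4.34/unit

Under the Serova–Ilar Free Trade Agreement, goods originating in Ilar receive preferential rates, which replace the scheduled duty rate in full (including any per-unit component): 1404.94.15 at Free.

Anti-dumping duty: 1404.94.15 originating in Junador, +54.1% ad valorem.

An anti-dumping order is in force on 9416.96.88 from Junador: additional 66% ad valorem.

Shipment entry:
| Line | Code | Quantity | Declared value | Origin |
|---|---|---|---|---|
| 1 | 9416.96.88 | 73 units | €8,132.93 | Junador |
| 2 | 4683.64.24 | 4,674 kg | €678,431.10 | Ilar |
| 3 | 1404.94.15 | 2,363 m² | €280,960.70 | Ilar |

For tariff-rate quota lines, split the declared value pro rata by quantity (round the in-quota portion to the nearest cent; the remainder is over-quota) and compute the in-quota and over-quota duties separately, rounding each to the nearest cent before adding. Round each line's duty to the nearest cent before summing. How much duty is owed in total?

€97,098.57

Line 1 (9416.96.88, Junador, 73 units, €8,132.93):
Base rate for 9416.96.88 is €4.34/unit.
Additional duty on 9416.96.88 from Junador: +66% ad valorem. Applied ad valorem rate = 66%.
Duty = €8,132.93 × 66% + 73 × €4.34 = €5,684.55.
Line 2 (4683.64.24, Ilar, 4,674 kg, €678,431.10):
Code 4683.64.24 is under a tariff-rate quota (threshold 3,513 kg). In-quota: 3,513 kg at 9.5%; over-quota: 1,161 kg at 25.5%.
Pro-rata value split: in-quota = €678,431.10 × 3,513/4,674 = €509,911.95; over-quota = €678,431.10 − €509,911.95 = €168,519.15.
In-quota duty = €509,911.95 × 9.5% = €48,441.64. Over-quota duty = €168,519.15 × 25.5% = €42,972.38.
Line duty = €48,441.64 + €42,972.38 = €91,414.02.
Line 3 (1404.94.15, Ilar, 2,363 m², €280,960.70):
Base rate for 1404.94.15 is €3.06/m².
Origin Ilar qualifies under the Serova–Ilar agreement and 1404.94.15 is covered: preferential rate Free applies instead.
The additional-duty order on 1404.94.15 targets Junador, not Ilar; it does not apply.
Duty = €280,960.70 × 0% = €0.00.
Total = €5,684.55 + €91,414.02 + €0.00 = €97,098.57.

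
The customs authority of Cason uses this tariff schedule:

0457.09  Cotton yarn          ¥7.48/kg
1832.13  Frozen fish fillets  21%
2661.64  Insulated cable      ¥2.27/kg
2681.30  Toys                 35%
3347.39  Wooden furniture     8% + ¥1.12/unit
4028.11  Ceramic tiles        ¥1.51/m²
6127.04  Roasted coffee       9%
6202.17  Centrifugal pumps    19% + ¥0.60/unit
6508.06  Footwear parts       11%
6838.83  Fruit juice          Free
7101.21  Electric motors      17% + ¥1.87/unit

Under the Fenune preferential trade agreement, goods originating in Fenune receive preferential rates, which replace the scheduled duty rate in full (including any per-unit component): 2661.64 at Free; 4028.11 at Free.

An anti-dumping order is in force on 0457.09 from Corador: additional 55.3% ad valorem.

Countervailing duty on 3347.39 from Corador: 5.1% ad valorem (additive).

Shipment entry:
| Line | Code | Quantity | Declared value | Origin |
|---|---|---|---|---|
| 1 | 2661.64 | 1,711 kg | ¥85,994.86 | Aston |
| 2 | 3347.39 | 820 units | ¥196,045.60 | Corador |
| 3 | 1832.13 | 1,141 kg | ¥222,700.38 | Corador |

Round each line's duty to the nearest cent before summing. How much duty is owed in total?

Line 1 (2661.64, Aston, 1,711 kg, ¥85,994.86):
Base rate for 2661.64 is ¥2.27/kg.
2661.64 has an FTA preferential rate, but origin Aston is not Fenune; base rate stands.
Duty = 1,711 × ¥2.27 = ¥3,883.97.
Line 2 (3347.39, Corador, 820 units, ¥196,045.60):
Base rate for 3347.39 is 8% + ¥1.12/unit.
Additional duty on 3347.39 from Corador: +5.1%. Applied ad valorem rate: 8% + 5.1% = 13.1%.
Duty = ¥196,045.60 × 13.1% + 820 × ¥1.12 = ¥26,600.37.
Line 3 (1832.13, Corador, 1,141 kg, ¥222,700.38):
Base rate for 1832.13 is 21%.
Duty = ¥222,700.38 × 21% = ¥46,767.08.
Total = ¥3,883.97 + ¥26,600.37 + ¥46,767.08 = ¥77,251.42.

¥77,251.42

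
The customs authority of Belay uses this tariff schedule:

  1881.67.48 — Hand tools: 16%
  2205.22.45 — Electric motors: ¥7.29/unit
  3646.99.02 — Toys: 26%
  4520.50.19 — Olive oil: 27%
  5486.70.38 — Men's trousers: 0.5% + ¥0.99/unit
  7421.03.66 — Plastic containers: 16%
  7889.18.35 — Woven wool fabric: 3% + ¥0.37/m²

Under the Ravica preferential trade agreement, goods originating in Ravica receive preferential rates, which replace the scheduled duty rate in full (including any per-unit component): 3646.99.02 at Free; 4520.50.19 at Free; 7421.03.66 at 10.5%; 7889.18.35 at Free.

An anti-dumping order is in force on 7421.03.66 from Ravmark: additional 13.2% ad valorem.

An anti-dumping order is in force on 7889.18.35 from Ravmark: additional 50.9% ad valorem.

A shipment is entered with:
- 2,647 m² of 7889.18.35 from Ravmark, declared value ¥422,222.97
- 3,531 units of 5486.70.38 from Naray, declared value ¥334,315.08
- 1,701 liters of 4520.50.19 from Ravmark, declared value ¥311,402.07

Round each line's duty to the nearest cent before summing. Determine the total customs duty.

¥317,803.40

Line 1 (7889.18.35, Ravmark, 2,647 m², ¥422,222.97):
Base rate for 7889.18.35 is 3% + ¥0.37/m².
7889.18.35 has an FTA preferential rate, but origin Ravmark is not Ravica; base rate stands.
Additional duty on 7889.18.35 from Ravmark: +50.9%. Applied ad valorem rate: 3% + 50.9% = 53.9%.
Duty = ¥422,222.97 × 53.9% + 2,647 × ¥0.37 = ¥228,557.57.
Line 2 (5486.70.38, Naray, 3,531 units, ¥334,315.08):
Base rate for 5486.70.38 is 0.5% + ¥0.99/unit.
Duty = ¥334,315.08 × 0.5% + 3,531 × ¥0.99 = ¥5,167.27.
Line 3 (4520.50.19, Ravmark, 1,701 liters, ¥311,402.07):
Base rate for 4520.50.19 is 27%.
4520.50.19 has an FTA preferential rate, but origin Ravmark is not Ravica; base rate stands.
Duty = ¥311,402.07 × 27% = ¥84,078.56.
Total = ¥228,557.57 + ¥5,167.27 + ¥84,078.56 = ¥317,803.40.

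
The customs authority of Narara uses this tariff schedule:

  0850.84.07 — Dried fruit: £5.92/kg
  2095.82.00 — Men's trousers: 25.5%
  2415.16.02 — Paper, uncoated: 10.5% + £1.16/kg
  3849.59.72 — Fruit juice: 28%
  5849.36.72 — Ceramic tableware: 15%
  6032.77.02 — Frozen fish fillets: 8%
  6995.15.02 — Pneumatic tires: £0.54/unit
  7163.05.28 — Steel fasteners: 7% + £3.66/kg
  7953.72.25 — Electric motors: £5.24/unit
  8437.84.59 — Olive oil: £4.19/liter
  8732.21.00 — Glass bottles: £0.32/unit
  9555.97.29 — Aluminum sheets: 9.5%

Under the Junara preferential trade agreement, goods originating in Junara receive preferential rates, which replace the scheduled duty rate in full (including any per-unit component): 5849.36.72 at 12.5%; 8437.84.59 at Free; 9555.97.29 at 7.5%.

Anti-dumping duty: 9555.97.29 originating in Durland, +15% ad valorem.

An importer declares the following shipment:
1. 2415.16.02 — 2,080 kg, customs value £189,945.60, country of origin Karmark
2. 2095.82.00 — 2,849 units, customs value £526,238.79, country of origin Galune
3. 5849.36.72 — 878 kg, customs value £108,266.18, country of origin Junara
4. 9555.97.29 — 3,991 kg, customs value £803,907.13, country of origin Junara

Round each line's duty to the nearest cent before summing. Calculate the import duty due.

£230,374.28

Line 1 (2415.16.02, Karmark, 2,080 kg, £189,945.60):
Base rate for 2415.16.02 is 10.5% + £1.16/kg.
Duty = £189,945.60 × 10.5% + 2,080 × £1.16 = £22,357.09.
Line 2 (2095.82.00, Galune, 2,849 units, £526,238.79):
Base rate for 2095.82.00 is 25.5%.
Duty = £526,238.79 × 25.5% = £134,190.89.
Line 3 (5849.36.72, Junara, 878 kg, £108,266.18):
Base rate for 5849.36.72 is 15%.
Origin Junara qualifies under the Narara–Junara agreement and 5849.36.72 is covered: preferential rate 12.5% applies instead.
Duty = £108,266.18 × 12.5% = £13,533.27.
Line 4 (9555.97.29, Junara, 3,991 kg, £803,907.13):
Base rate for 9555.97.29 is 9.5%.
Origin Junara qualifies under the Narara–Junara agreement and 9555.97.29 is covered: preferential rate 7.5% applies instead.
The additional-duty order on 9555.97.29 targets Durland, not Junara; it does not apply.
Duty = £803,907.13 × 7.5% = £60,293.03.
Total = £22,357.09 + £134,190.89 + £13,533.27 + £60,293.03 = £230,374.28.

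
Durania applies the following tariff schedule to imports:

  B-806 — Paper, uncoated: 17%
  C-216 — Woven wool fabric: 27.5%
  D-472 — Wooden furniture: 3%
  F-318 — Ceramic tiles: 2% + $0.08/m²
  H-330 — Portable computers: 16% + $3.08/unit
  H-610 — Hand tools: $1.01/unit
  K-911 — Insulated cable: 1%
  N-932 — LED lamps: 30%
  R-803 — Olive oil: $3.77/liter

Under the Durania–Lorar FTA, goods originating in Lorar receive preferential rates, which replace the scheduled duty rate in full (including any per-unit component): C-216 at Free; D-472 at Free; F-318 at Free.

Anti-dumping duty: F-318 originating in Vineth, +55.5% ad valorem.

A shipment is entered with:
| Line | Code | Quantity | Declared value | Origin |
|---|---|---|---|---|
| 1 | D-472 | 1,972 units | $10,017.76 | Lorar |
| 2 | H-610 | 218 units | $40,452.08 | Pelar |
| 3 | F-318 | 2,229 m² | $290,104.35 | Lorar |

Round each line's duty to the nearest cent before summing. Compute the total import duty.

Line 1 (D-472, Lorar, 1,972 units, $10,017.76):
Base rate for D-472 is 3%.
Origin Lorar qualifies under the Durania–Lorar agreement and D-472 is covered: preferential rate Free applies instead.
Duty = $10,017.76 × 0% = $0.00.
Line 2 (H-610, Pelar, 218 units, $40,452.08):
Base rate for H-610 is $1.01/unit.
Duty = 218 × $1.01 = $220.18.
Line 3 (F-318, Lorar, 2,229 m², $290,104.35):
Base rate for F-318 is 2% + $0.08/m².
Origin Lorar qualifies under the Durania–Lorar agreement and F-318 is covered: preferential rate Free applies instead.
The additional-duty order on F-318 targets Vineth, not Lorar; it does not apply.
Duty = $290,104.35 × 0% = $0.00.
Total = $0.00 + $220.18 + $0.00 = $220.18.

$220.18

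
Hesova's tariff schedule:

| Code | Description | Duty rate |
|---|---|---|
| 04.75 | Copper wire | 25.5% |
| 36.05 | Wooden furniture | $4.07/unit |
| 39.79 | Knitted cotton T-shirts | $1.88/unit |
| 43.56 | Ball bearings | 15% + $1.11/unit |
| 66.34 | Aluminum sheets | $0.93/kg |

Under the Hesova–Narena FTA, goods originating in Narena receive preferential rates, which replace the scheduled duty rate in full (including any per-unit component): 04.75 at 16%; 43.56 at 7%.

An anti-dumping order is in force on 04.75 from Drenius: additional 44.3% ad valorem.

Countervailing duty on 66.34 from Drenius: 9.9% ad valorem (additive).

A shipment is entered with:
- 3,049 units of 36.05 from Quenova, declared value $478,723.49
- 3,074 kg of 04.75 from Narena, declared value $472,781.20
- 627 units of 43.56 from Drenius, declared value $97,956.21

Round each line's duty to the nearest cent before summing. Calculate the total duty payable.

$103,443.82

Line 1 (36.05, Quenova, 3,049 units, $478,723.49):
Base rate for 36.05 is $4.07/unit.
Duty = 3,049 × $4.07 = $12,409.43.
Line 2 (04.75, Narena, 3,074 kg, $472,781.20):
Base rate for 04.75 is 25.5%.
Origin Narena qualifies under the Hesova–Narena agreement and 04.75 is covered: preferential rate 16% applies instead.
The additional-duty order on 04.75 targets Drenius, not Narena; it does not apply.
Duty = $472,781.20 × 16% = $75,644.99.
Line 3 (43.56, Drenius, 627 units, $97,956.21):
Base rate for 43.56 is 15% + $1.11/unit.
43.56 has an FTA preferential rate, but origin Drenius is not Narena; base rate stands.
Duty = $97,956.21 × 15% + 627 × $1.11 = $15,389.40.
Total = $12,409.43 + $75,644.99 + $15,389.40 = $103,443.82.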